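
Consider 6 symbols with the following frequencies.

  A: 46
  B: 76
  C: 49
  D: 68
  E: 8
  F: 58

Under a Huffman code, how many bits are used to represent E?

Huffman merges, smallest pair first:
merge E(8) and A(46): 54
merge C(49) and 54: 103
merge F(58) and D(68): 126
merge B(76) and 103: 179
merge 126 and 179: 305
The subtree containing E is merged 4 times, so code length = 4.

4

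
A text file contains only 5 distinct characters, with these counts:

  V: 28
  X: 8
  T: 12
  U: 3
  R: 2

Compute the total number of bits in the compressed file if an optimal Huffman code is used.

96

Merge the two smallest weights repeatedly:
R(2) + U(3) → 5
5 + X(8) → 13
T(12) + 13 → 25
25 + V(28) → 53
Each symbol's bit-cost is frequency × depth; summing gives 96 bits (equivalently 5 + 13 + 25 + 53).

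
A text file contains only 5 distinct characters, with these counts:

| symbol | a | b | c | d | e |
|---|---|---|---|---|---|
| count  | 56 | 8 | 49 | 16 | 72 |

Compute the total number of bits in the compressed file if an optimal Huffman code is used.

Greedily combine the two least-frequent nodes:
combine b(8), d(16) → 24
combine 24, c(49) → 73
combine a(56), e(72) → 128
combine 73, 128 → 201
Each symbol's bit-cost is frequency × depth; summing gives 426 bits (equivalently 24 + 73 + 128 + 201).

426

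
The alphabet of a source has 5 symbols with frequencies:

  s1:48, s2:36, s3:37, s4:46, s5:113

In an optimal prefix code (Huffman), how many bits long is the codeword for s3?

3

Repeatedly merge the two smallest:
s2(36) + s3(37) → 73
s4(46) + s1(48) → 94
73 + 94 → 167
s5(113) + 167 → 280
s3's leaf is at depth 3, giving a 3-bit codeword.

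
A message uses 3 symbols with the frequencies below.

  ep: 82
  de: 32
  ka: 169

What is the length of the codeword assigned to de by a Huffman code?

Huffman merges, smallest pair first:
combine de(32), ep(82) → 114
combine 114, ka(169) → 283
The subtree containing de is merged 2 times, so code length = 2.

2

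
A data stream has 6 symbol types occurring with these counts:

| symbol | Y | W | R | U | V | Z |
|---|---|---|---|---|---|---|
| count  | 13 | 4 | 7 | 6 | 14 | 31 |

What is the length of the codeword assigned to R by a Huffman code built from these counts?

3

Huffman merges, smallest pair first:
merge W(4) and U(6): 10
merge R(7) and 10: 17
merge Y(13) and V(14): 27
merge 17 and 27: 44
merge Z(31) and 44: 75
The subtree containing R is merged 3 times, so code length = 3.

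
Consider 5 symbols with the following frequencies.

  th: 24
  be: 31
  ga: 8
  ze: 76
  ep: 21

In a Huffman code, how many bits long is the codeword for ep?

4

Build the tree from the bottom:
merge ga(8) and ep(21): 29
merge th(24) and 29: 53
merge be(31) and 53: 84
merge ze(76) and 84: 160
ep's leaf is at depth 4, giving a 4-bit codeword.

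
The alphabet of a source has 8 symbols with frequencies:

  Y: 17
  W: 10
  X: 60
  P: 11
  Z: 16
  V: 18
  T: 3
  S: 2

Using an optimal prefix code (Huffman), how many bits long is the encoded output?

337

Greedily combine the two least-frequent nodes:
merge S(2) and T(3): 5
merge 5 and W(10): 15
merge P(11) and 15: 26
merge Z(16) and Y(17): 33
merge V(18) and 26: 44
merge 33 and 44: 77
merge X(60) and 77: 137
Total encoded bits = sum of merged weights = 5 + 15 + 26 + 33 + 44 + 77 + 137 = 337.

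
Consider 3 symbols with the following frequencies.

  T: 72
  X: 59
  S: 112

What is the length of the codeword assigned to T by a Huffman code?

2

Build the tree from the bottom:
merge X(59) and T(72): 131
merge S(112) and 131: 243
T's leaf is at depth 2, giving a 2-bit codeword.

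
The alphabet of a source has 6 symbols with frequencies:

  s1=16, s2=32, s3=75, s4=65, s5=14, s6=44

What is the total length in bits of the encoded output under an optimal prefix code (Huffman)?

Greedily combine the two least-frequent nodes:
s5(14) + s1(16) → 30
30 + s2(32) → 62
s6(44) + 62 → 106
s4(65) + s3(75) → 140
106 + 140 → 246
The encoded length is the sum of every internal node's weight: 30 + 62 + 106 + 140 + 246 = 584 bits.

584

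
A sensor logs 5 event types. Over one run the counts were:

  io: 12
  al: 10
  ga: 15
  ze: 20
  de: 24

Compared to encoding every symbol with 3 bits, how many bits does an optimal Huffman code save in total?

Fixed-length: 3 bits × 81 symbols = 243 bits.
Huffman merges:
al(10) + io(12) → 22
ga(15) + ze(20) → 35
22 + de(24) → 46
35 + 46 → 81
Huffman total = 22 + 35 + 46 + 81 = 184 bits.
Saving = 243 − 184 = 59 bits.

59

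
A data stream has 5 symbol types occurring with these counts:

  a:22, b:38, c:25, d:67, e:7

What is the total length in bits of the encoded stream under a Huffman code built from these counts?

334

Greedily combine the two least-frequent nodes:
e(7) + a(22) → 29
c(25) + 29 → 54
b(38) + 54 → 92
d(67) + 92 → 159
The encoded length is the sum of every internal node's weight: 29 + 54 + 92 + 159 = 334 bits.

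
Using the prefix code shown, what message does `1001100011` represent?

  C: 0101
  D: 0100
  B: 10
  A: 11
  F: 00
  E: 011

Read left to right; each codeword is recognised as soon as it completes (prefix code):
  10→B | 011→E | 00→F | 011→E
Decoded message: BEFE

BEFE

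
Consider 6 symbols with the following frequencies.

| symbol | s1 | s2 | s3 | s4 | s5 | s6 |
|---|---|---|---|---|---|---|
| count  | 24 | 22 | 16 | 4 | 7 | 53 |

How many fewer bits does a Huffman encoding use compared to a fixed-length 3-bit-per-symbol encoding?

Fixed-length: 3 bits × 126 symbols = 378 bits.
Huffman merges:
merge s4(4) and s5(7): 11
merge 11 and s3(16): 27
merge s2(22) and s1(24): 46
merge 27 and 46: 73
merge s6(53) and 73: 126
Huffman total = 11 + 27 + 46 + 73 + 126 = 283 bits.
Saving = 378 − 283 = 95 bits.

95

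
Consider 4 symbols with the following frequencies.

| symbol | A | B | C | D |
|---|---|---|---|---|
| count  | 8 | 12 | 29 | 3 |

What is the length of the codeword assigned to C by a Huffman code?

1

Huffman merges, smallest pair first:
merge D(3) and A(8): 11
merge 11 and B(12): 23
merge 23 and C(29): 52
C is merged only at the final step, so code length = 1.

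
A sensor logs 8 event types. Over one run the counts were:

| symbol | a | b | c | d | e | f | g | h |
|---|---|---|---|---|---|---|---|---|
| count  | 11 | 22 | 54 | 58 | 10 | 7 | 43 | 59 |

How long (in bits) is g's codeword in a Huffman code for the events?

Huffman merges, smallest pair first:
f(7) + e(10) → 17
a(11) + 17 → 28
b(22) + 28 → 50
g(43) + 50 → 93
c(54) + d(58) → 112
h(59) + 93 → 152
112 + 152 → 264
g's leaf is at depth 3, giving a 3-bit codeword.

3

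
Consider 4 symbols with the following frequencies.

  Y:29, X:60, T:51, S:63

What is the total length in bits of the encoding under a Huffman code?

Build the Huffman tree bottom-up:
merge Y(29) and T(51): 80
merge X(60) and S(63): 123
merge 80 and 123: 203
Each symbol's bit-cost is frequency × depth; summing gives 406 bits (equivalently 80 + 123 + 203).

406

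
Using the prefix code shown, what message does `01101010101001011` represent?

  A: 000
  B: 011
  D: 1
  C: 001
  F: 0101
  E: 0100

BFFCB

Read left to right; each codeword is recognised as soon as it completes (prefix code):
  011→B | 0101→F | 0101→F | 001→C | 011→B
Decoded message: BFFCB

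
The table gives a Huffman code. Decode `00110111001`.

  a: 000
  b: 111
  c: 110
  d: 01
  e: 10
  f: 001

febf

Read left to right; each codeword is recognised as soon as it completes (prefix code):
  001→f | 10→e | 111→b | 001→f
Decoded message: febf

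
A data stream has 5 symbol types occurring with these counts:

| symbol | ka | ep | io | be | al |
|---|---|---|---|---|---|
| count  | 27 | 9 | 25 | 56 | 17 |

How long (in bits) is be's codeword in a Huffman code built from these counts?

1

Repeatedly merge the two smallest:
ep(9) + al(17) → 26
io(25) + 26 → 51
ka(27) + 51 → 78
be(56) + 78 → 134
be is a child of the root — depth 1, so its codeword is a single bit.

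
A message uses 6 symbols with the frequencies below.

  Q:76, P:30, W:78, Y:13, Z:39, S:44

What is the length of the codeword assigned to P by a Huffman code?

Build the tree from the bottom:
Y(13) + P(30) → 43
Z(39) + 43 → 82
S(44) + Q(76) → 120
W(78) + 82 → 160
120 + 160 → 280
P sits 4 levels below the root, so its codeword is 4 bits.

4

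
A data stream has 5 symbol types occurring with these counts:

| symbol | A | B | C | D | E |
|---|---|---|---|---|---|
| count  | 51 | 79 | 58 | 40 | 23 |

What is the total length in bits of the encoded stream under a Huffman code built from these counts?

Merge the two smallest weights repeatedly:
merge E(23) and D(40): 63
merge A(51) and C(58): 109
merge 63 and B(79): 142
merge 109 and 142: 251
Total encoded bits = sum of merged weights = 63 + 109 + 142 + 251 = 565.

565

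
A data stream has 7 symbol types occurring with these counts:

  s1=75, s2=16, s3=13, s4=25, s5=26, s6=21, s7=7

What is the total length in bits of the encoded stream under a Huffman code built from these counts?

Merge the two smallest weights repeatedly:
s7(7) + s3(13) → 20
s2(16) + 20 → 36
s6(21) + s4(25) → 46
s5(26) + 36 → 62
46 + 62 → 108
s1(75) + 108 → 183
Each symbol's bit-cost is frequency × depth; summing gives 455 bits (equivalently 20 + 36 + 46 + 62 + 108 + 183).

455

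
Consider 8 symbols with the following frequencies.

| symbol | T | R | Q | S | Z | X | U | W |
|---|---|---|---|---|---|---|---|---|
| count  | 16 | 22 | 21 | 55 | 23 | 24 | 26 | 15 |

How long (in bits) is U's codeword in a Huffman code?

3

Huffman merges, smallest pair first:
W(15) + T(16) → 31
Q(21) + R(22) → 43
Z(23) + X(24) → 47
U(26) + 31 → 57
43 + 47 → 90
S(55) + 57 → 112
90 + 112 → 202
U sits 3 levels below the root, so its codeword is 3 bits.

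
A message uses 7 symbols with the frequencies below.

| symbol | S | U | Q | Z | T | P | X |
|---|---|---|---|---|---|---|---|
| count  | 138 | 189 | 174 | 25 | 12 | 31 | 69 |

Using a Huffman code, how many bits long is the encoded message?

1518

Greedily combine the two least-frequent nodes:
merge T(12) and Z(25): 37
merge P(31) and 37: 68
merge 68 and X(69): 137
merge 137 and S(138): 275
merge Q(174) and U(189): 363
merge 275 and 363: 638
Each symbol's bit-cost is frequency × depth; summing gives 1518 bits (equivalently 37 + 68 + 137 + 275 + 363 + 638).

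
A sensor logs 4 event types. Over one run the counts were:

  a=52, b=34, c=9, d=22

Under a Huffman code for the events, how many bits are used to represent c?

3

Repeatedly merge the two smallest:
c(9) + d(22) → 31
31 + b(34) → 65
a(52) + 65 → 117
The subtree containing c is merged 3 times, so code length = 3.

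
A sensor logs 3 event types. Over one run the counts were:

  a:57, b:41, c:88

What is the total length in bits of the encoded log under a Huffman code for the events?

Greedily combine the two least-frequent nodes:
b(41) + a(57) → 98
c(88) + 98 → 186
Total encoded bits = sum of merged weights = 98 + 186 = 284.

284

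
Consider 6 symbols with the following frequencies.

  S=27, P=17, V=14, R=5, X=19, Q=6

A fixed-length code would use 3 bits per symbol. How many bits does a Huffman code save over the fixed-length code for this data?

52

Fixed-length: 3 bits × 88 symbols = 264 bits.
Huffman merges:
R(5) + Q(6) → 11
11 + V(14) → 25
P(17) + X(19) → 36
25 + S(27) → 52
36 + 52 → 88
Huffman total = 11 + 25 + 36 + 52 + 88 = 212 bits.
Saving = 264 − 212 = 52 bits.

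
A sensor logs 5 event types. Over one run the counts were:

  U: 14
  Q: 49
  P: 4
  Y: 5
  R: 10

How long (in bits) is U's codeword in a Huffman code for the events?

2

Repeatedly merge the two smallest:
P(4) + Y(5) → 9
9 + R(10) → 19
U(14) + 19 → 33
33 + Q(49) → 82
U sits 2 levels below the root, so its codeword is 2 bits.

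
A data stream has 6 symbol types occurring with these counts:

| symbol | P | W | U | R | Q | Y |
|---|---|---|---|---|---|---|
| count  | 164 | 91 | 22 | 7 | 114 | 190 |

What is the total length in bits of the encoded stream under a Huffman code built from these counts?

1325

Merge the two smallest weights repeatedly:
combine R(7), U(22) → 29
combine 29, W(91) → 120
combine Q(114), 120 → 234
combine P(164), Y(190) → 354
combine 234, 354 → 588
Total encoded bits = sum of merged weights = 29 + 120 + 234 + 354 + 588 = 1325.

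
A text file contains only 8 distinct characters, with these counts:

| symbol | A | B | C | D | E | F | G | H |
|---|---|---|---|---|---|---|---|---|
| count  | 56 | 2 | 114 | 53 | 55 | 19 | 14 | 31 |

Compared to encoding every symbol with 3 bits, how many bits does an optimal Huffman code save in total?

119

Fixed-length: 3 bits × 344 symbols = 1032 bits.
Huffman merges:
B(2) + G(14) → 16
16 + F(19) → 35
H(31) + 35 → 66
D(53) + E(55) → 108
A(56) + 66 → 122
108 + C(114) → 222
122 + 222 → 344
Huffman total = 16 + 35 + 66 + 108 + 122 + 222 + 344 = 913 bits.
Saving = 1032 − 913 = 119 bits.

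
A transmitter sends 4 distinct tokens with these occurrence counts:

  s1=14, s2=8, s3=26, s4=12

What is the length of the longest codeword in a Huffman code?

Merge the two lowest-weight nodes at each step:
combine s2(8), s4(12) → 20
combine s1(14), 20 → 34
combine s3(26), 34 → 60
The first pair merged (s2, s4) ends up deepest, at depth 3.

3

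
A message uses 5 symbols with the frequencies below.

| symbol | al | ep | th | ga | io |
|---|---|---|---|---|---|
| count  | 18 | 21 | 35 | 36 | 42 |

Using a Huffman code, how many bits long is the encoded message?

343

Build the Huffman tree bottom-up:
al(18) + ep(21) → 39
th(35) + ga(36) → 71
39 + io(42) → 81
71 + 81 → 152
Total encoded bits = sum of merged weights = 39 + 71 + 81 + 152 = 343.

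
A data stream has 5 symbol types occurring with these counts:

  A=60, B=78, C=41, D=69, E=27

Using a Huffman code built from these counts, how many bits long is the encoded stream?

618

Greedily combine the two least-frequent nodes:
E(27) + C(41) → 68
A(60) + 68 → 128
D(69) + B(78) → 147
128 + 147 → 275
Each symbol's bit-cost is frequency × depth; summing gives 618 bits (equivalently 68 + 128 + 147 + 275).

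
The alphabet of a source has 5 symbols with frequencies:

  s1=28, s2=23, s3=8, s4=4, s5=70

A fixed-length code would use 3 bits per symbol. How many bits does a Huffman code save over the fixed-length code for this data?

156

Fixed-length: 3 bits × 133 symbols = 399 bits.
Huffman merges:
merge s4(4) and s3(8): 12
merge 12 and s2(23): 35
merge s1(28) and 35: 63
merge 63 and s5(70): 133
Huffman total = 12 + 35 + 63 + 133 = 243 bits.
Saving = 399 − 243 = 156 bits.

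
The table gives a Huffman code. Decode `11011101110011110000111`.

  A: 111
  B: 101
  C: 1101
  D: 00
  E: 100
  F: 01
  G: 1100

CCGAEDA

Read left to right; each codeword is recognised as soon as it completes (prefix code):
  1101→C | 1101→C | 1100→G | 111→A | 100→E | 00→D | 111→A
Decoded message: CCGAEDA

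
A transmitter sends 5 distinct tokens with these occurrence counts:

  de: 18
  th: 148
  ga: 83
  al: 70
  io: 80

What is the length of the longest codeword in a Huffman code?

3

Merge the two lowest-weight nodes at each step:
merge de(18) and al(70): 88
merge io(80) and ga(83): 163
merge 88 and th(148): 236
merge 163 and 236: 399
The first pair merged (de, al) ends up deepest, at depth 3.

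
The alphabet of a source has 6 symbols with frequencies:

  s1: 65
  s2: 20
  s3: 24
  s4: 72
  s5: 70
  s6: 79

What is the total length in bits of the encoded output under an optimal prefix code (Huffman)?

Merge the two smallest weights repeatedly:
merge s2(20) and s3(24): 44
merge 44 and s1(65): 109
merge s5(70) and s4(72): 142
merge s6(79) and 109: 188
merge 142 and 188: 330
Each symbol's bit-cost is frequency × depth; summing gives 813 bits (equivalently 44 + 109 + 142 + 188 + 330).

813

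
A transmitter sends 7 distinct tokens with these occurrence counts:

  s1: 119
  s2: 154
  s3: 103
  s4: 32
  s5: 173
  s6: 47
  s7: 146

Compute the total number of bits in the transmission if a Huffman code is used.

Greedily combine the two least-frequent nodes:
merge s4(32) and s6(47): 79
merge 79 and s3(103): 182
merge s1(119) and s7(146): 265
merge s2(154) and s5(173): 327
merge 182 and 265: 447
merge 327 and 447: 774
The encoded length is the sum of every internal node's weight: 79 + 182 + 265 + 327 + 447 + 774 = 2074 bits.

2074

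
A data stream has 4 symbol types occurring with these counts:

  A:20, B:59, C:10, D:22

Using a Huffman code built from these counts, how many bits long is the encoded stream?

193

Build the Huffman tree bottom-up:
merge C(10) and A(20): 30
merge D(22) and 30: 52
merge 52 and B(59): 111
The encoded length is the sum of every internal node's weight: 30 + 52 + 111 = 193 bits.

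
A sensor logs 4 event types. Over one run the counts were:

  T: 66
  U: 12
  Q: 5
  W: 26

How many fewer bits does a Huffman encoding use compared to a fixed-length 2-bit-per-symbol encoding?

Fixed-length: 2 bits × 109 symbols = 218 bits.
Huffman merges:
Q(5) + U(12) → 17
17 + W(26) → 43
43 + T(66) → 109
Huffman total = 17 + 43 + 109 = 169 bits.
Saving = 218 − 169 = 49 bits.

49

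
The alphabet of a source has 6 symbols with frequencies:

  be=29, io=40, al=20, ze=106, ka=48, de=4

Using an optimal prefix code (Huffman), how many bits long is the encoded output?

Build the Huffman tree bottom-up:
merge de(4) and al(20): 24
merge 24 and be(29): 53
merge io(40) and ka(48): 88
merge 53 and 88: 141
merge ze(106) and 141: 247
Total encoded bits = sum of merged weights = 24 + 53 + 88 + 141 + 247 = 553.

553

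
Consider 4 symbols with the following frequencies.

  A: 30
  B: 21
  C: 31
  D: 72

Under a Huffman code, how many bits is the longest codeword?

3

Merge the two lowest-weight nodes at each step:
B(21) + A(30) → 51
C(31) + 51 → 82
D(72) + 82 → 154
The first pair merged (B, A) ends up deepest, at depth 3.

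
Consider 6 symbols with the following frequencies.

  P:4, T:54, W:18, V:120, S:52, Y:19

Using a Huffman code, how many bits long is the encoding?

Greedily combine the two least-frequent nodes:
combine P(4), W(18) → 22
combine Y(19), 22 → 41
combine 41, S(52) → 93
combine T(54), 93 → 147
combine V(120), 147 → 267
Total encoded bits = sum of merged weights = 22 + 41 + 93 + 147 + 267 = 570.

570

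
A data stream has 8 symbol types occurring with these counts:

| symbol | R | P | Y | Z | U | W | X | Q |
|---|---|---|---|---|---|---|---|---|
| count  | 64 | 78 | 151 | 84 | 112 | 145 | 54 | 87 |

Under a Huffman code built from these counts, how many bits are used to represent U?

Repeatedly merge the two smallest:
X(54) + R(64) → 118
P(78) + Z(84) → 162
Q(87) + U(112) → 199
118 + W(145) → 263
Y(151) + 162 → 313
199 + 263 → 462
313 + 462 → 775
The subtree containing U is merged 3 times, so code length = 3.

3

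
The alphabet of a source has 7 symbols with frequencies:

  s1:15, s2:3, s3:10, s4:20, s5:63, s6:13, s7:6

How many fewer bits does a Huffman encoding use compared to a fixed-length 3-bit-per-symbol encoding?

98

Fixed-length: 3 bits × 130 symbols = 390 bits.
Huffman merges:
combine s2(3), s7(6) → 9
combine 9, s3(10) → 19
combine s6(13), s1(15) → 28
combine 19, s4(20) → 39
combine 28, 39 → 67
combine s5(63), 67 → 130
Huffman total = 9 + 19 + 28 + 39 + 67 + 130 = 292 bits.
Saving = 390 − 292 = 98 bits.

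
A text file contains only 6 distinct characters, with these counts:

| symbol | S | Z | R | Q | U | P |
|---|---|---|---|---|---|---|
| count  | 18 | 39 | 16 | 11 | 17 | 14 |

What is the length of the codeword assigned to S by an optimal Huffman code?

2

Build the tree from the bottom:
Q(11) + P(14) → 25
R(16) + U(17) → 33
S(18) + 25 → 43
33 + Z(39) → 72
43 + 72 → 115
S's leaf is at depth 2, giving a 2-bit codeword.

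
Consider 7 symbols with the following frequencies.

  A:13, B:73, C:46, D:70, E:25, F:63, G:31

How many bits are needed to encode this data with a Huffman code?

858

Merge the two smallest weights repeatedly:
combine A(13), E(25) → 38
combine G(31), 38 → 69
combine C(46), F(63) → 109
combine 69, D(70) → 139
combine B(73), 109 → 182
combine 139, 182 → 321
Total encoded bits = sum of merged weights = 38 + 69 + 109 + 139 + 182 + 321 = 858.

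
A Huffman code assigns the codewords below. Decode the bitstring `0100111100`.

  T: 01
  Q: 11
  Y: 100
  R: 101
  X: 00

Read left to right; each codeword is recognised as soon as it completes (prefix code):
  01→T | 00→X | 11→Q | 11→Q | 00→X
Decoded message: TXQQX

TXQQX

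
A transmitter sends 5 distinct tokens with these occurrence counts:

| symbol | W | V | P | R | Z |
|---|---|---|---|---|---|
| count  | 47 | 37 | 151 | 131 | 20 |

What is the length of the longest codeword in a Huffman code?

Merge the two lowest-weight nodes at each step:
Z(20) + V(37) → 57
W(47) + 57 → 104
104 + R(131) → 235
P(151) + 235 → 386
Maximum depth reached is 4.

4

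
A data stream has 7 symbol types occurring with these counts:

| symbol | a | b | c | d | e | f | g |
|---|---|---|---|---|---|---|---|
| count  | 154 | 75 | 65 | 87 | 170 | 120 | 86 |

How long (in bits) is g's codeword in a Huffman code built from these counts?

3

Huffman merges, smallest pair first:
merge c(65) and b(75): 140
merge g(86) and d(87): 173
merge f(120) and 140: 260
merge a(154) and e(170): 324
merge 173 and 260: 433
merge 324 and 433: 757
g sits 3 levels below the root, so its codeword is 3 bits.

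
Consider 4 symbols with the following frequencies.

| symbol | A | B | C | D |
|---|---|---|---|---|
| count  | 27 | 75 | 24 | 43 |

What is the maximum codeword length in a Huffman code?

3

Merge the two lowest-weight nodes at each step:
merge C(24) and A(27): 51
merge D(43) and 51: 94
merge B(75) and 94: 169
The rarest symbols sit at the bottom; the longest codeword is 3 bits.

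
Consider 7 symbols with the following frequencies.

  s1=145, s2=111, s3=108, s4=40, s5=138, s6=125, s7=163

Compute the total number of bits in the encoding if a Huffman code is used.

2327

Build the Huffman tree bottom-up:
s4(40) + s3(108) → 148
s2(111) + s6(125) → 236
s5(138) + s1(145) → 283
148 + s7(163) → 311
236 + 283 → 519
311 + 519 → 830
Each symbol's bit-cost is frequency × depth; summing gives 2327 bits (equivalently 148 + 236 + 283 + 311 + 519 + 830).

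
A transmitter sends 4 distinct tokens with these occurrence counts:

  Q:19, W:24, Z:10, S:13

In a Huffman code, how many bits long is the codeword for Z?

Repeatedly merge the two smallest:
Z(10) + S(13) → 23
Q(19) + 23 → 42
W(24) + 42 → 66
Z's leaf is at depth 3, giving a 3-bit codeword.

3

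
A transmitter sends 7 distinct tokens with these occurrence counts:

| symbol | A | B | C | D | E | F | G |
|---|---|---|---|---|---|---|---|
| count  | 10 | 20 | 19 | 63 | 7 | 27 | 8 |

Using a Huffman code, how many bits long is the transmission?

376

Merge the two smallest weights repeatedly:
E(7) + G(8) → 15
A(10) + 15 → 25
C(19) + B(20) → 39
25 + F(27) → 52
39 + 52 → 91
D(63) + 91 → 154
Total encoded bits = sum of merged weights = 15 + 25 + 39 + 52 + 91 + 154 = 376.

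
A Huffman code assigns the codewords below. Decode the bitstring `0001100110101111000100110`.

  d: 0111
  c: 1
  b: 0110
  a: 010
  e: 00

Read left to right; each codeword is recognised as soon as it completes (prefix code):
  00→e | 0110→b | 0110→b | 1→c | 0111→d | 1→c | 00→e | 010→a | 0110→b
Decoded message: ebbcdceab

ebbcdceab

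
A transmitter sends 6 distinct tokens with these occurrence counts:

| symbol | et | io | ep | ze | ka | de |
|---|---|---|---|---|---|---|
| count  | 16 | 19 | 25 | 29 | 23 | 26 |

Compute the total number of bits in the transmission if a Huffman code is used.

Merge the two smallest weights repeatedly:
et(16) + io(19) → 35
ka(23) + ep(25) → 48
de(26) + ze(29) → 55
35 + 48 → 83
55 + 83 → 138
Total encoded bits = sum of merged weights = 35 + 48 + 55 + 83 + 138 = 359.

359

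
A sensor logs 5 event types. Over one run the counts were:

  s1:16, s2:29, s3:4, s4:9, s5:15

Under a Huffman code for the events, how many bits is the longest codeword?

Merge the two lowest-weight nodes at each step:
merge s3(4) and s4(9): 13
merge 13 and s5(15): 28
merge s1(16) and 28: 44
merge s2(29) and 44: 73
Maximum depth reached is 4.

4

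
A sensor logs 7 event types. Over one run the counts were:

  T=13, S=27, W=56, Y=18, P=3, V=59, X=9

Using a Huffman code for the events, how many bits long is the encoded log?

450

Greedily combine the two least-frequent nodes:
merge P(3) and X(9): 12
merge 12 and T(13): 25
merge Y(18) and 25: 43
merge S(27) and 43: 70
merge W(56) and V(59): 115
merge 70 and 115: 185
Total encoded bits = sum of merged weights = 12 + 25 + 43 + 70 + 115 + 185 = 450.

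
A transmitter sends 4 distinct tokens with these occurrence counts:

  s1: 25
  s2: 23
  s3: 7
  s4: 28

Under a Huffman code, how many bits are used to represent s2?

Huffman merges, smallest pair first:
merge s3(7) and s2(23): 30
merge s1(25) and s4(28): 53
merge 30 and 53: 83
s2 sits 2 levels below the root, so its codeword is 2 bits.

2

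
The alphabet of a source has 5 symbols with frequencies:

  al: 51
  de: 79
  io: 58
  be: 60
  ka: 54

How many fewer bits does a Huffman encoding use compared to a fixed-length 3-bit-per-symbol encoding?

Fixed-length: 3 bits × 302 symbols = 906 bits.
Huffman merges:
combine al(51), ka(54) → 105
combine io(58), be(60) → 118
combine de(79), 105 → 184
combine 118, 184 → 302
Huffman total = 105 + 118 + 184 + 302 = 709 bits.
Saving = 906 − 709 = 197 bits.

197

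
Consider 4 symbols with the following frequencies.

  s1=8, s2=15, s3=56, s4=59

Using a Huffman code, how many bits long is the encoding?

Greedily combine the two least-frequent nodes:
combine s1(8), s2(15) → 23
combine 23, s3(56) → 79
combine s4(59), 79 → 138
Each symbol's bit-cost is frequency × depth; summing gives 240 bits (equivalently 23 + 79 + 138).

240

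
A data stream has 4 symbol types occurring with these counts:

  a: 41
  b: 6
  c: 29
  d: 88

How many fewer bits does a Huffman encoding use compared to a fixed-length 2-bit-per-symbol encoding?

53

Fixed-length: 2 bits × 164 symbols = 328 bits.
Huffman merges:
b(6) + c(29) → 35
35 + a(41) → 76
76 + d(88) → 164
Huffman total = 35 + 76 + 164 = 275 bits.
Saving = 328 − 275 = 53 bits.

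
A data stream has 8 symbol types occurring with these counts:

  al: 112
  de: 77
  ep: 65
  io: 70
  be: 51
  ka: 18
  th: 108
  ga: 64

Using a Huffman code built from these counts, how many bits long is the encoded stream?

Merge the two smallest weights repeatedly:
combine ka(18), be(51) → 69
combine ga(64), ep(65) → 129
combine 69, io(70) → 139
combine de(77), th(108) → 185
combine al(112), 129 → 241
combine 139, 185 → 324
combine 241, 324 → 565
Each symbol's bit-cost is frequency × depth; summing gives 1652 bits (equivalently 69 + 129 + 139 + 185 + 241 + 324 + 565).

1652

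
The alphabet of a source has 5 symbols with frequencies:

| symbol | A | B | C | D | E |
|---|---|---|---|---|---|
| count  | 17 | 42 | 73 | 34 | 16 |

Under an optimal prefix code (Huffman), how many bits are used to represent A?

Huffman merges, smallest pair first:
merge E(16) and A(17): 33
merge 33 and D(34): 67
merge B(42) and 67: 109
merge C(73) and 109: 182
A sits 4 levels below the root, so its codeword is 4 bits.

4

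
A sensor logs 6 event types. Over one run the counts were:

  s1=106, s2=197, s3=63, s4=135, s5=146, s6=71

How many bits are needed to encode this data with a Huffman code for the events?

1810

Merge the two smallest weights repeatedly:
s3(63) + s6(71) → 134
s1(106) + 134 → 240
s4(135) + s5(146) → 281
s2(197) + 240 → 437
281 + 437 → 718
Total encoded bits = sum of merged weights = 134 + 240 + 281 + 437 + 718 = 1810.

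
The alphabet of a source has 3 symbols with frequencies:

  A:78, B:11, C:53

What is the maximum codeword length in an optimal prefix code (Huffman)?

2

Merge the two lowest-weight nodes at each step:
merge B(11) and C(53): 64
merge 64 and A(78): 142
Maximum depth reached is 2.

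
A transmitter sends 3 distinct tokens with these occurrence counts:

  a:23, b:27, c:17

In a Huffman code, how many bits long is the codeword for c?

Huffman merges, smallest pair first:
combine c(17), a(23) → 40
combine b(27), 40 → 67
The subtree containing c is merged 2 times, so code length = 2.

2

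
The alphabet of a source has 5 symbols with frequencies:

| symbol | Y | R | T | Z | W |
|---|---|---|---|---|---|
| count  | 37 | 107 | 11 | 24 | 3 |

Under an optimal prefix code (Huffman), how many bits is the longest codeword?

4

Merge the two lowest-weight nodes at each step:
merge W(3) and T(11): 14
merge 14 and Z(24): 38
merge Y(37) and 38: 75
merge 75 and R(107): 182
The first pair merged (W, T) ends up deepest, at depth 4.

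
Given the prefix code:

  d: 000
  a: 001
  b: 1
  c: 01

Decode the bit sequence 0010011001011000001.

aabacbda

Read left to right; each codeword is recognised as soon as it completes (prefix code):
  001→a | 001→a | 1→b | 001→a | 01→c | 1→b | 000→d | 001→a
Decoded message: aabacbda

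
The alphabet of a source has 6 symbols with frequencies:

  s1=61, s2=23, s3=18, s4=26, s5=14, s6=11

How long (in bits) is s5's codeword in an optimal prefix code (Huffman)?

4

Repeatedly merge the two smallest:
s6(11) + s5(14) → 25
s3(18) + s2(23) → 41
25 + s4(26) → 51
41 + 51 → 92
s1(61) + 92 → 153
s5's leaf is at depth 4, giving a 4-bit codeword.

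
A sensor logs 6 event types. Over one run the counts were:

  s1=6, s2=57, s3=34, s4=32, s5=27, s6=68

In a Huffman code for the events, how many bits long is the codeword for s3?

Huffman merges, smallest pair first:
merge s1(6) and s5(27): 33
merge s4(32) and 33: 65
merge s3(34) and s2(57): 91
merge 65 and s6(68): 133
merge 91 and 133: 224
s3 sits 2 levels below the root, so its codeword is 2 bits.

2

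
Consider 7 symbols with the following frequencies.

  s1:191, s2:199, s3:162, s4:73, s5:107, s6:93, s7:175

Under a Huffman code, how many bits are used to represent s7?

Huffman merges, smallest pair first:
merge s4(73) and s6(93): 166
merge s5(107) and s3(162): 269
merge 166 and s7(175): 341
merge s1(191) and s2(199): 390
merge 269 and 341: 610
merge 390 and 610: 1000
s7 sits 3 levels below the root, so its codeword is 3 bits.

3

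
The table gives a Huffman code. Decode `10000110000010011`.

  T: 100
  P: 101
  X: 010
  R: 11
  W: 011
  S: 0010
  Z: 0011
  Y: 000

TZYSW

Read left to right; each codeword is recognised as soon as it completes (prefix code):
  100→T | 0011→Z | 000→Y | 0010→S | 011→W
Decoded message: TZYSW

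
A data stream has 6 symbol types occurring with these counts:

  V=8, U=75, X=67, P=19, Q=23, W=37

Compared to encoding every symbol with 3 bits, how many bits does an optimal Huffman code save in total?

Fixed-length: 3 bits × 229 symbols = 687 bits.
Huffman merges:
merge V(8) and P(19): 27
merge Q(23) and 27: 50
merge W(37) and 50: 87
merge X(67) and U(75): 142
merge 87 and 142: 229
Huffman total = 27 + 50 + 87 + 142 + 229 = 535 bits.
Saving = 687 − 535 = 152 bits.

152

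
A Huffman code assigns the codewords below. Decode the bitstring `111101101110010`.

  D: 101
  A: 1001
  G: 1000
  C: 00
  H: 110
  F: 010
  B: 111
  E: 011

Read left to right; each codeword is recognised as soon as it completes (prefix code):
  111→B | 101→D | 101→D | 110→H | 010→F
Decoded message: BDDHF

BDDHF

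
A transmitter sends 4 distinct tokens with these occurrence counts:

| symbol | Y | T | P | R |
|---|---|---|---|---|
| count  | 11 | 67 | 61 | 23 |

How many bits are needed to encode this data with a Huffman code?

291

Greedily combine the two least-frequent nodes:
merge Y(11) and R(23): 34
merge 34 and P(61): 95
merge T(67) and 95: 162
The encoded length is the sum of every internal node's weight: 34 + 95 + 162 = 291 bits.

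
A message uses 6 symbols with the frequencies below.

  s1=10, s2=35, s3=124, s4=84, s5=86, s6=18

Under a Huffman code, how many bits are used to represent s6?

Build the tree from the bottom:
combine s1(10), s6(18) → 28
combine 28, s2(35) → 63
combine 63, s4(84) → 147
combine s5(86), s3(124) → 210
combine 147, 210 → 357
The subtree containing s6 is merged 4 times, so code length = 4.

4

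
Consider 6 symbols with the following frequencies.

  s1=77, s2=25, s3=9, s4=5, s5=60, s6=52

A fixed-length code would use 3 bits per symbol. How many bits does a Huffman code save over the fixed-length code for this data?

175

Fixed-length: 3 bits × 228 symbols = 684 bits.
Huffman merges:
combine s4(5), s3(9) → 14
combine 14, s2(25) → 39
combine 39, s6(52) → 91
combine s5(60), s1(77) → 137
combine 91, 137 → 228
Huffman total = 14 + 39 + 91 + 137 + 228 = 509 bits.
Saving = 684 − 509 = 175 bits.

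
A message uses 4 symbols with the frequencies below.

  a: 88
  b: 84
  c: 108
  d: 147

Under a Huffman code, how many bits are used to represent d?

2

Build the tree from the bottom:
merge b(84) and a(88): 172
merge c(108) and d(147): 255
merge 172 and 255: 427
The subtree containing d is merged 2 times, so code length = 2.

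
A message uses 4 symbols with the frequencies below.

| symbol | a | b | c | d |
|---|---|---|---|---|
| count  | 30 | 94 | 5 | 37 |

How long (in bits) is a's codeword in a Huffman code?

3

Build the tree from the bottom:
c(5) + a(30) → 35
35 + d(37) → 72
72 + b(94) → 166
a sits 3 levels below the root, so its codeword is 3 bits.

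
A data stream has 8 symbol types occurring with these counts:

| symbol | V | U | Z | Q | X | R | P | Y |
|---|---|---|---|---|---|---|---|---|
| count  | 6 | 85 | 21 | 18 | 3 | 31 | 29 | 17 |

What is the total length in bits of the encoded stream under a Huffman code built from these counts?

Greedily combine the two least-frequent nodes:
merge X(3) and V(6): 9
merge 9 and Y(17): 26
merge Q(18) and Z(21): 39
merge 26 and P(29): 55
merge R(31) and 39: 70
merge 55 and 70: 125
merge U(85) and 125: 210
Total encoded bits = sum of merged weights = 9 + 26 + 39 + 55 + 70 + 125 + 210 = 534.

534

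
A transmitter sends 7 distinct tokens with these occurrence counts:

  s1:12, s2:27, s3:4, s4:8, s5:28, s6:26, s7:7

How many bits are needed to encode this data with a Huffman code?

Greedily combine the two least-frequent nodes:
combine s3(4), s7(7) → 11
combine s4(8), 11 → 19
combine s1(12), 19 → 31
combine s6(26), s2(27) → 53
combine s5(28), 31 → 59
combine 53, 59 → 112
Each symbol's bit-cost is frequency × depth; summing gives 285 bits (equivalently 11 + 19 + 31 + 53 + 59 + 112).

285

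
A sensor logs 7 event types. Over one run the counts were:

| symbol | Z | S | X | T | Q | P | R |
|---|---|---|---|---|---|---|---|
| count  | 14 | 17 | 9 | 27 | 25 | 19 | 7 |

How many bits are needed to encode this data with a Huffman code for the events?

318

Merge the two smallest weights repeatedly:
merge R(7) and X(9): 16
merge Z(14) and 16: 30
merge S(17) and P(19): 36
merge Q(25) and T(27): 52
merge 30 and 36: 66
merge 52 and 66: 118
The encoded length is the sum of every internal node's weight: 16 + 30 + 36 + 52 + 66 + 118 = 318 bits.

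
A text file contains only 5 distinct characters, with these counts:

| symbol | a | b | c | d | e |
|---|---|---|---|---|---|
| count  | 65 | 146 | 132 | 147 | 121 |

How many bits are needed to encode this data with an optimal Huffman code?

Build the Huffman tree bottom-up:
a(65) + e(121) → 186
c(132) + b(146) → 278
d(147) + 186 → 333
278 + 333 → 611
Total encoded bits = sum of merged weights = 186 + 278 + 333 + 611 = 1408.

1408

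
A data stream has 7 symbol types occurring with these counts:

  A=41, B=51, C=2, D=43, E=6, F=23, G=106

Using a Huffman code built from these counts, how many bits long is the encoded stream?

643

Greedily combine the two least-frequent nodes:
combine C(2), E(6) → 8
combine 8, F(23) → 31
combine 31, A(41) → 72
combine D(43), B(51) → 94
combine 72, 94 → 166
combine G(106), 166 → 272
Each symbol's bit-cost is frequency × depth; summing gives 643 bits (equivalently 8 + 31 + 72 + 94 + 166 + 272).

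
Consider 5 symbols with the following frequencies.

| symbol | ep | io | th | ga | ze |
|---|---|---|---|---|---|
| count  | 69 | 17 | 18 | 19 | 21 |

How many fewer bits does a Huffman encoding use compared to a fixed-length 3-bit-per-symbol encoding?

138

Fixed-length: 3 bits × 144 symbols = 432 bits.
Huffman merges:
merge io(17) and th(18): 35
merge ga(19) and ze(21): 40
merge 35 and 40: 75
merge ep(69) and 75: 144
Huffman total = 35 + 40 + 75 + 144 = 294 bits.
Saving = 432 − 294 = 138 bits.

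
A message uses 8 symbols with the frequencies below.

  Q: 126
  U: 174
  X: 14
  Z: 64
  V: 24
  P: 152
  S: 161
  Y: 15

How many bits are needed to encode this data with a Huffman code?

1902

Merge the two smallest weights repeatedly:
combine X(14), Y(15) → 29
combine V(24), 29 → 53
combine 53, Z(64) → 117
combine 117, Q(126) → 243
combine P(152), S(161) → 313
combine U(174), 243 → 417
combine 313, 417 → 730
Total encoded bits = sum of merged weights = 29 + 53 + 117 + 243 + 313 + 417 + 730 = 1902.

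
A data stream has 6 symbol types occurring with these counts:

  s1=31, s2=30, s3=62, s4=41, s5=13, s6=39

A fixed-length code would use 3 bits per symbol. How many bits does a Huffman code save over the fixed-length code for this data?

103

Fixed-length: 3 bits × 216 symbols = 648 bits.
Huffman merges:
s5(13) + s2(30) → 43
s1(31) + s6(39) → 70
s4(41) + 43 → 84
s3(62) + 70 → 132
84 + 132 → 216
Huffman total = 43 + 70 + 84 + 132 + 216 = 545 bits.
Saving = 648 − 545 = 103 bits.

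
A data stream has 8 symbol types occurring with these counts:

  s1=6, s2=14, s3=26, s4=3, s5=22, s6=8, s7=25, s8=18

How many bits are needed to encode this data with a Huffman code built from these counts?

341

Merge the two smallest weights repeatedly:
combine s4(3), s1(6) → 9
combine s6(8), 9 → 17
combine s2(14), 17 → 31
combine s8(18), s5(22) → 40
combine s7(25), s3(26) → 51
combine 31, 40 → 71
combine 51, 71 → 122
Each symbol's bit-cost is frequency × depth; summing gives 341 bits (equivalently 9 + 17 + 31 + 40 + 51 + 71 + 122).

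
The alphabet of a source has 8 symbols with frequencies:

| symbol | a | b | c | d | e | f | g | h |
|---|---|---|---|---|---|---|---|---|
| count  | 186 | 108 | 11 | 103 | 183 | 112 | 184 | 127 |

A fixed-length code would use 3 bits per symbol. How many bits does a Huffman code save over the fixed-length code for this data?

72

Fixed-length: 3 bits × 1014 symbols = 3042 bits.
Huffman merges:
c(11) + d(103) → 114
b(108) + f(112) → 220
114 + h(127) → 241
e(183) + g(184) → 367
a(186) + 220 → 406
241 + 367 → 608
406 + 608 → 1014
Huffman total = 114 + 220 + 241 + 367 + 406 + 608 + 1014 = 2970 bits.
Saving = 3042 − 2970 = 72 bits.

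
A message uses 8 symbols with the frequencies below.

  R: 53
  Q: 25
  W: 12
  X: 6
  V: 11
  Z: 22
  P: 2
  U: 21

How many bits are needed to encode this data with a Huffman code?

Merge the two smallest weights repeatedly:
merge P(2) and X(6): 8
merge 8 and V(11): 19
merge W(12) and 19: 31
merge U(21) and Z(22): 43
merge Q(25) and 31: 56
merge 43 and R(53): 96
merge 56 and 96: 152
Each symbol's bit-cost is frequency × depth; summing gives 405 bits (equivalently 8 + 19 + 31 + 43 + 56 + 96 + 152).

405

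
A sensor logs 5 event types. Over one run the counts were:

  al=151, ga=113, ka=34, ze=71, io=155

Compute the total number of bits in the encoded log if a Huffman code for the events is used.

Greedily combine the two least-frequent nodes:
merge ka(34) and ze(71): 105
merge 105 and ga(113): 218
merge al(151) and io(155): 306
merge 218 and 306: 524
Total encoded bits = sum of merged weights = 105 + 218 + 306 + 524 = 1153.

1153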